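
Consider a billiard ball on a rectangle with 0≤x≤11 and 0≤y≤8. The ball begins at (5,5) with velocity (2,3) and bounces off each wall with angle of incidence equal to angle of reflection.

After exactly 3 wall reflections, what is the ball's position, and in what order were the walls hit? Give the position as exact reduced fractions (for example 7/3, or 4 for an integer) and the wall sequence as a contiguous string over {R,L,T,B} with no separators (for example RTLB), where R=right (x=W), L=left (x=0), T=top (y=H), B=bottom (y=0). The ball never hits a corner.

Final position: (29/3,0)
Wall sequence: TRB

1. t=1 → T at (7,8); v=(2,-3)
2. t=2 → R at (11,2); v=(-2,-3)
3. t=2/3 → B at (29/3,0); v=(-2,3)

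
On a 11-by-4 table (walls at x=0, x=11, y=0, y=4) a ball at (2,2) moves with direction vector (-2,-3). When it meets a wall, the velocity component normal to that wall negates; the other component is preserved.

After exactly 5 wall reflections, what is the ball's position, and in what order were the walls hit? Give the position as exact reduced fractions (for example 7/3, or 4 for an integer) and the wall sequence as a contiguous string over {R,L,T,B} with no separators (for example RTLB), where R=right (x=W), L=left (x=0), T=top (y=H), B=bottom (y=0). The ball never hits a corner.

Final position: (22/3,4)
Wall sequence: BLTBT

1. t=2/3 → B at (2/3,0); v=(-2,3)
2. t=1/3 → L at (0,1); v=(2,3)
3. t=1 → T at (2,4); v=(2,-3)
4. t=4/3 → B at (14/3,0); v=(2,3)
5. t=4/3 → T at (22/3,4); v=(2,-3)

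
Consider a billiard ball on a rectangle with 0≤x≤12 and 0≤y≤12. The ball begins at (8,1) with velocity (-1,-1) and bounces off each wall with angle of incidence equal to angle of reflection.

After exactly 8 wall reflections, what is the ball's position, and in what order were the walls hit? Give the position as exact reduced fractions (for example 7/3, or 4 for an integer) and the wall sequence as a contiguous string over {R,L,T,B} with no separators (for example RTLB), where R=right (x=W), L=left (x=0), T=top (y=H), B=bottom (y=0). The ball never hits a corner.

Final position: (12,5)
Wall sequence: BLTRBLTR

1. t=1 → B at (7,0); v=(-1,1)
2. t=7 → L at (0,7); v=(1,1)
3. t=5 → T at (5,12); v=(1,-1)
4. t=7 → R at (12,5); v=(-1,-1)
5. t=5 → B at (7,0); v=(-1,1)
6. t=7 → L at (0,7); v=(1,1)
7. t=5 → T at (5,12); v=(1,-1)
8. t=7 → R at (12,5); v=(-1,-1)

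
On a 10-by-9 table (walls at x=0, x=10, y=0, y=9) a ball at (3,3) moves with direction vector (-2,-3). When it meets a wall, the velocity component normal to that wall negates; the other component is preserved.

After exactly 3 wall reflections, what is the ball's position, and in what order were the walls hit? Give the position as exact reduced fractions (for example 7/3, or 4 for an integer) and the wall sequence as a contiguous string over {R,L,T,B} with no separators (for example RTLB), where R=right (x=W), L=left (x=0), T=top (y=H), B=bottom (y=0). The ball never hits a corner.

Final position: (5,9)
Wall sequence: BLT

1. t=1 → B at (1,0); v=(-2,3)
2. t=1/2 → L at (0,3/2); v=(2,3)
3. t=5/2 → T at (5,9); v=(2,-3)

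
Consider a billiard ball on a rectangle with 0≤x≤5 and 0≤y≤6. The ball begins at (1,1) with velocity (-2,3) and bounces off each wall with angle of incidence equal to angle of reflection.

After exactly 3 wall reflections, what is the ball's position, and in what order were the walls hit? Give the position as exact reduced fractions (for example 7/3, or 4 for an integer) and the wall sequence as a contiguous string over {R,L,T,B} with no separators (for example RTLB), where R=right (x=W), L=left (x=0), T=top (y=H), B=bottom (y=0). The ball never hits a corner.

Final position: (5,2)
Wall sequence: LTR

1. t=1/2 → L at (0,5/2); v=(2,3)
2. t=7/6 → T at (7/3,6); v=(2,-3)
3. t=4/3 → R at (5,2); v=(-2,-3)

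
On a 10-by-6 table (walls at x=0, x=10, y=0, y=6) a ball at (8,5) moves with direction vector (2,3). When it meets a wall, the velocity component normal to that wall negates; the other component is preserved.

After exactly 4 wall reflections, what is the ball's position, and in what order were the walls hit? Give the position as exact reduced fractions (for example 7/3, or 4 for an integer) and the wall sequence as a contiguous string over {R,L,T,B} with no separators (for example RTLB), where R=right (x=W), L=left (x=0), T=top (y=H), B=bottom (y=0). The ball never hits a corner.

Final position: (10/3,6)
Wall sequence: TRBT

1. t=1/3 → T at (26/3,6); v=(2,-3)
2. t=2/3 → R at (10,4); v=(-2,-3)
3. t=4/3 → B at (22/3,0); v=(-2,3)
4. t=2 → T at (10/3,6); v=(-2,-3)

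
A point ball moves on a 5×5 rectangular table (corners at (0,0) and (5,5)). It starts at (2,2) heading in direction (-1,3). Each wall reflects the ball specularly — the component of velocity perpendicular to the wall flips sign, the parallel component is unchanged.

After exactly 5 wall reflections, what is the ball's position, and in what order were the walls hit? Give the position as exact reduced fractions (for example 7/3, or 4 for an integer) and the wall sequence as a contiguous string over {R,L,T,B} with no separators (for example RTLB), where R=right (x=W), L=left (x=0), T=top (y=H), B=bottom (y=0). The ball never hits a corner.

1. t=1 → T at (1,5); v=(-1,-3)
2. t=1 → L at (0,2); v=(1,-3)
3. t=2/3 → B at (2/3,0); v=(1,3)
4. t=5/3 → T at (7/3,5); v=(1,-3)
5. t=5/3 → B at (4,0); v=(1,3)

Final position: (4,0)
Wall sequence: TLBTB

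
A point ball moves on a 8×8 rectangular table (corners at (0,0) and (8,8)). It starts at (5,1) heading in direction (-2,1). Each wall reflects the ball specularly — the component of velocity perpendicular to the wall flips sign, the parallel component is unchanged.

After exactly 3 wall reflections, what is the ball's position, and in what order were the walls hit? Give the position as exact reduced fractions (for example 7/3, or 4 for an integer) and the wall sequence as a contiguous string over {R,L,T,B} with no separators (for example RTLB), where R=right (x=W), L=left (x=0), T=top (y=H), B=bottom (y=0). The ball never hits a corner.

Final position: (7,8)
Wall sequence: LRT

1. t=5/2 → L at (0,7/2); v=(2,1)
2. t=4 → R at (8,15/2); v=(-2,1)
3. t=1/2 → T at (7,8); v=(-2,-1)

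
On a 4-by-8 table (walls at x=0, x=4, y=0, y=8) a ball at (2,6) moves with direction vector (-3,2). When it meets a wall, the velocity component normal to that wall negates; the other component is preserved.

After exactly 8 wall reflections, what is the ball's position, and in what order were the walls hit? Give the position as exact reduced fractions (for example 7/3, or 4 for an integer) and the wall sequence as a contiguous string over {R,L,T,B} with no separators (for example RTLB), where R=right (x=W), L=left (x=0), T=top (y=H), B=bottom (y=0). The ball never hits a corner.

1. t=2/3 → L at (0,22/3); v=(3,2)
2. t=1/3 → T at (1,8); v=(3,-2)
3. t=1 → R at (4,6); v=(-3,-2)
4. t=4/3 → L at (0,10/3); v=(3,-2)
5. t=4/3 → R at (4,2/3); v=(-3,-2)
6. t=1/3 → B at (3,0); v=(-3,2)
7. t=1 → L at (0,2); v=(3,2)
8. t=4/3 → R at (4,14/3); v=(-3,2)

Final position: (4,14/3)
Wall sequence: LTRLRBLR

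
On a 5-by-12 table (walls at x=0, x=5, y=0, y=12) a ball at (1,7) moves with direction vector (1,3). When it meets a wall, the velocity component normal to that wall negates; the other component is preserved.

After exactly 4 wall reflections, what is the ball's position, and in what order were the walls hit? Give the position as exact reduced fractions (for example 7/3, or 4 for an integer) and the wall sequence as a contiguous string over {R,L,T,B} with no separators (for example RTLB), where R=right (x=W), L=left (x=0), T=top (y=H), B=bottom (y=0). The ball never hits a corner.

Final position: (0,10)
Wall sequence: TRBL

1. t=5/3 → T at (8/3,12); v=(1,-3)
2. t=7/3 → R at (5,5); v=(-1,-3)
3. t=5/3 → B at (10/3,0); v=(-1,3)
4. t=10/3 → L at (0,10); v=(1,3)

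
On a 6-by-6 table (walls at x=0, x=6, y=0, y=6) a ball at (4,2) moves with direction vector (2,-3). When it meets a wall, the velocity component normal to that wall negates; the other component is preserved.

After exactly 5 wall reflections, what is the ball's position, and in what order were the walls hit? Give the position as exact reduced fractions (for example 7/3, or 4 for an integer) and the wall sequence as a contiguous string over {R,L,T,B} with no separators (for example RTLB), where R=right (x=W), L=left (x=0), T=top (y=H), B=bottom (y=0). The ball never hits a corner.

Final position: (4/3,0)
Wall sequence: BRTLB

1. t=2/3 → B at (16/3,0); v=(2,3)
2. t=1/3 → R at (6,1); v=(-2,3)
3. t=5/3 → T at (8/3,6); v=(-2,-3)
4. t=4/3 → L at (0,2); v=(2,-3)
5. t=2/3 → B at (4/3,0); v=(2,3)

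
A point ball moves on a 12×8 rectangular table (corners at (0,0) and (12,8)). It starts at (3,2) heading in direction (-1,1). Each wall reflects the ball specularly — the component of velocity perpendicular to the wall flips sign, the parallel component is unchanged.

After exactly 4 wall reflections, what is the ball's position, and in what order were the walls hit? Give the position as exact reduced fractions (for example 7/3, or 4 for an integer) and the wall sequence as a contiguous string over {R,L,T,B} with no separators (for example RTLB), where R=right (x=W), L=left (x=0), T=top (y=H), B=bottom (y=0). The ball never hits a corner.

Final position: (12,1)
Wall sequence: LTBR

1. t=3 → L at (0,5); v=(1,1)
2. t=3 → T at (3,8); v=(1,-1)
3. t=8 → B at (11,0); v=(1,1)
4. t=1 → R at (12,1); v=(-1,1)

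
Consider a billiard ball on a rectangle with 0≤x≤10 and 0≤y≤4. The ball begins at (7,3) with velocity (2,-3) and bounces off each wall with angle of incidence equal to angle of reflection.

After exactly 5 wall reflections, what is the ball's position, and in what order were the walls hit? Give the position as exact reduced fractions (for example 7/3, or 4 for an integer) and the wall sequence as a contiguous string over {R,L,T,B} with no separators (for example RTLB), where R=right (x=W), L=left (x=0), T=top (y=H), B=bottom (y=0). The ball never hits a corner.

Final position: (3,4)
Wall sequence: BRTBT

1. t=1 → B at (9,0); v=(2,3)
2. t=1/2 → R at (10,3/2); v=(-2,3)
3. t=5/6 → T at (25/3,4); v=(-2,-3)
4. t=4/3 → B at (17/3,0); v=(-2,3)
5. t=4/3 → T at (3,4); v=(-2,-3)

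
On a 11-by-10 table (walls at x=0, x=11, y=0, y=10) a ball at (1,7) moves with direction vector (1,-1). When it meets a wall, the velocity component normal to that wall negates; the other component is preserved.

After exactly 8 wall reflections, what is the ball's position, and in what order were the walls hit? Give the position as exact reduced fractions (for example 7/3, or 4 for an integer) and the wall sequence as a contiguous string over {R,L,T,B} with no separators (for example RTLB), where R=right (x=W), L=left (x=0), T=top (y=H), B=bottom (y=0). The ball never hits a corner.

Final position: (0,4)
Wall sequence: BRTLBRTL

1. t=7 → B at (8,0); v=(1,1)
2. t=3 → R at (11,3); v=(-1,1)
3. t=7 → T at (4,10); v=(-1,-1)
4. t=4 → L at (0,6); v=(1,-1)
5. t=6 → B at (6,0); v=(1,1)
6. t=5 → R at (11,5); v=(-1,1)
7. t=5 → T at (6,10); v=(-1,-1)
8. t=6 → L at (0,4); v=(1,-1)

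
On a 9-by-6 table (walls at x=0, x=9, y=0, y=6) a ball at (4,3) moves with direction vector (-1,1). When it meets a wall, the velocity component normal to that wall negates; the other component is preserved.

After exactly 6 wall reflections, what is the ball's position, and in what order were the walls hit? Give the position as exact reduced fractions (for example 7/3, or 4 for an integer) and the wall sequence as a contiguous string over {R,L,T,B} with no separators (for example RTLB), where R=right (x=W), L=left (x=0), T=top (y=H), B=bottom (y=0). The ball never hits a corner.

Final position: (1,0)
Wall sequence: TLBRTB

1. t=3 → T at (1,6); v=(-1,-1)
2. t=1 → L at (0,5); v=(1,-1)
3. t=5 → B at (5,0); v=(1,1)
4. t=4 → R at (9,4); v=(-1,1)
5. t=2 → T at (7,6); v=(-1,-1)
6. t=6 → B at (1,0); v=(-1,1)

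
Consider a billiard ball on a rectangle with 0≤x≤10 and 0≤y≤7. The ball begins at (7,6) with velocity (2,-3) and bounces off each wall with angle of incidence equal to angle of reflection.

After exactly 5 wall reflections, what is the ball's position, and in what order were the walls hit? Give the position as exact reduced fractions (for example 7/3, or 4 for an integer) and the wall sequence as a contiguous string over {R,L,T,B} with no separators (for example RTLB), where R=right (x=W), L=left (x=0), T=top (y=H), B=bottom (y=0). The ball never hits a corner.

1. t=3/2 → R at (10,3/2); v=(-2,-3)
2. t=1/2 → B at (9,0); v=(-2,3)
3. t=7/3 → T at (13/3,7); v=(-2,-3)
4. t=13/6 → L at (0,1/2); v=(2,-3)
5. t=1/6 → B at (1/3,0); v=(2,3)

Final position: (1/3,0)
Wall sequence: RBTLB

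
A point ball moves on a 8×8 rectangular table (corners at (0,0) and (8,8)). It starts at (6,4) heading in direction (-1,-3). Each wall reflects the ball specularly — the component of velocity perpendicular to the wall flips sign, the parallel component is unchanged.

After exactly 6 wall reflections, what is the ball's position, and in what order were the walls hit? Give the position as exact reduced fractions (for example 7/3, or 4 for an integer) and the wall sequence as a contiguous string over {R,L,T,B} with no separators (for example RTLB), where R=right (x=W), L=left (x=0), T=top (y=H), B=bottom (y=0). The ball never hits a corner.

Final position: (6,0)
Wall sequence: BTLBTB

1. t=4/3 → B at (14/3,0); v=(-1,3)
2. t=8/3 → T at (2,8); v=(-1,-3)
3. t=2 → L at (0,2); v=(1,-3)
4. t=2/3 → B at (2/3,0); v=(1,3)
5. t=8/3 → T at (10/3,8); v=(1,-3)
6. t=8/3 → B at (6,0); v=(1,3)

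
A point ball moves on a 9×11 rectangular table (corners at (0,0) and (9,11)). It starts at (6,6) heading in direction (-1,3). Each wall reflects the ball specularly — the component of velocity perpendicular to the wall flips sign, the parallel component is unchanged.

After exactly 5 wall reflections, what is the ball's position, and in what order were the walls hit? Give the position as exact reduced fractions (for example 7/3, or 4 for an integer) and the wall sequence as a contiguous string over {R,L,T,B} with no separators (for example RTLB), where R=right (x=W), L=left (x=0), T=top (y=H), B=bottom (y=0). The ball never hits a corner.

Final position: (20/3,0)
Wall sequence: TBLTB

1. t=5/3 → T at (13/3,11); v=(-1,-3)
2. t=11/3 → B at (2/3,0); v=(-1,3)
3. t=2/3 → L at (0,2); v=(1,3)
4. t=3 → T at (3,11); v=(1,-3)
5. t=11/3 → B at (20/3,0); v=(1,3)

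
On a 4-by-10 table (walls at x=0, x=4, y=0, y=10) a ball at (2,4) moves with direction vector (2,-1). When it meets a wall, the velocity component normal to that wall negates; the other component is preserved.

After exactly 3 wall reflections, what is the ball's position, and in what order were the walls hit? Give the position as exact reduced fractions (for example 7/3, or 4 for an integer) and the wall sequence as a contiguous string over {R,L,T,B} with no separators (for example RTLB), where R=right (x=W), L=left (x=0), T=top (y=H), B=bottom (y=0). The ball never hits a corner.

Final position: (2,0)
Wall sequence: RLB

1. t=1 → R at (4,3); v=(-2,-1)
2. t=2 → L at (0,1); v=(2,-1)
3. t=1 → B at (2,0); v=(2,1)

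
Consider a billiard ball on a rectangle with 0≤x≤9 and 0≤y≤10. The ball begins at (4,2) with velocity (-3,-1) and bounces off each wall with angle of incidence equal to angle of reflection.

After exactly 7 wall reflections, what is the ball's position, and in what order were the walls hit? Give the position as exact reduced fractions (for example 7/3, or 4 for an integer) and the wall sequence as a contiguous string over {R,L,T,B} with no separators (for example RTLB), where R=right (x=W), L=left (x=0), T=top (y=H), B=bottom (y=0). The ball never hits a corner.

1. t=4/3 → L at (0,2/3); v=(3,-1)
2. t=2/3 → B at (2,0); v=(3,1)
3. t=7/3 → R at (9,7/3); v=(-3,1)
4. t=3 → L at (0,16/3); v=(3,1)
5. t=3 → R at (9,25/3); v=(-3,1)
6. t=5/3 → T at (4,10); v=(-3,-1)
7. t=4/3 → L at (0,26/3); v=(3,-1)

Final position: (0,26/3)
Wall sequence: LBRLRTL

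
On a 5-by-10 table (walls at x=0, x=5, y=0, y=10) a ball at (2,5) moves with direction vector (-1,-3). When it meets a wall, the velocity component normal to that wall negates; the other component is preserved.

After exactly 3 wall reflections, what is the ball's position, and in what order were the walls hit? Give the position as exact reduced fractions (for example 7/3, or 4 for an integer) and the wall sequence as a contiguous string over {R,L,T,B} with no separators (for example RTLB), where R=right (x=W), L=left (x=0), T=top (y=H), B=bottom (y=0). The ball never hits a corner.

Final position: (3,10)
Wall sequence: BLT

1. t=5/3 → B at (1/3,0); v=(-1,3)
2. t=1/3 → L at (0,1); v=(1,3)
3. t=3 → T at (3,10); v=(1,-3)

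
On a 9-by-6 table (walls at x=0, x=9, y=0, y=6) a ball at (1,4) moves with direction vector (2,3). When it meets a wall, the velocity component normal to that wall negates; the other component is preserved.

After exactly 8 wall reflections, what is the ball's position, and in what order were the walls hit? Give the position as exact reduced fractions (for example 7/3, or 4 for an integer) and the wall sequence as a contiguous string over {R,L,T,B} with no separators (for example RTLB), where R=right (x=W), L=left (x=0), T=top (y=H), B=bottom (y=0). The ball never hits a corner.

Final position: (13/3,0)
Wall sequence: TBRTBLTB

1. t=2/3 → T at (7/3,6); v=(2,-3)
2. t=2 → B at (19/3,0); v=(2,3)
3. t=4/3 → R at (9,4); v=(-2,3)
4. t=2/3 → T at (23/3,6); v=(-2,-3)
5. t=2 → B at (11/3,0); v=(-2,3)
6. t=11/6 → L at (0,11/2); v=(2,3)
7. t=1/6 → T at (1/3,6); v=(2,-3)
8. t=2 → B at (13/3,0); v=(2,3)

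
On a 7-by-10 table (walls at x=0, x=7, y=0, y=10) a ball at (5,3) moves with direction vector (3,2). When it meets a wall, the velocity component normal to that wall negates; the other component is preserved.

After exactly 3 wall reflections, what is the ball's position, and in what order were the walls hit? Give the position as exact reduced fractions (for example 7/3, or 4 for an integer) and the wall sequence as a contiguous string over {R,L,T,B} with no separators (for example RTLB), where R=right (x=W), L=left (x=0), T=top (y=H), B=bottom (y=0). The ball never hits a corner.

1. t=2/3 → R at (7,13/3); v=(-3,2)
2. t=7/3 → L at (0,9); v=(3,2)
3. t=1/2 → T at (3/2,10); v=(3,-2)

Final position: (3/2,10)
Wall sequence: RLT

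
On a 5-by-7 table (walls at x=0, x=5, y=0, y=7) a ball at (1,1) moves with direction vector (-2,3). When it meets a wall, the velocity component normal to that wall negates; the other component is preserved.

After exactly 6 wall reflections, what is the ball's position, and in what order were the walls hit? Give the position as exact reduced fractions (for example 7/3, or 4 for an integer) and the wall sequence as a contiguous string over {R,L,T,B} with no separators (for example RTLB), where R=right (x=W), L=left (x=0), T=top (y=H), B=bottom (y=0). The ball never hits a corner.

1. t=1/2 → L at (0,5/2); v=(2,3)
2. t=3/2 → T at (3,7); v=(2,-3)
3. t=1 → R at (5,4); v=(-2,-3)
4. t=4/3 → B at (7/3,0); v=(-2,3)
5. t=7/6 → L at (0,7/2); v=(2,3)
6. t=7/6 → T at (7/3,7); v=(2,-3)

Final position: (7/3,7)
Wall sequence: LTRBLT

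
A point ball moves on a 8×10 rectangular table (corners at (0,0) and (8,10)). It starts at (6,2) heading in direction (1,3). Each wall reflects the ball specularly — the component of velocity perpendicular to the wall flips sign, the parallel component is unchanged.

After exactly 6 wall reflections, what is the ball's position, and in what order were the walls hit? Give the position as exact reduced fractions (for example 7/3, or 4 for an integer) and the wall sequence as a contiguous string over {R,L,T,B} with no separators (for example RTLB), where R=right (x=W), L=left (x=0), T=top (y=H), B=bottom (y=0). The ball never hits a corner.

1. t=2 → R at (8,8); v=(-1,3)
2. t=2/3 → T at (22/3,10); v=(-1,-3)
3. t=10/3 → B at (4,0); v=(-1,3)
4. t=10/3 → T at (2/3,10); v=(-1,-3)
5. t=2/3 → L at (0,8); v=(1,-3)
6. t=8/3 → B at (8/3,0); v=(1,3)

Final position: (8/3,0)
Wall sequence: RTBTLB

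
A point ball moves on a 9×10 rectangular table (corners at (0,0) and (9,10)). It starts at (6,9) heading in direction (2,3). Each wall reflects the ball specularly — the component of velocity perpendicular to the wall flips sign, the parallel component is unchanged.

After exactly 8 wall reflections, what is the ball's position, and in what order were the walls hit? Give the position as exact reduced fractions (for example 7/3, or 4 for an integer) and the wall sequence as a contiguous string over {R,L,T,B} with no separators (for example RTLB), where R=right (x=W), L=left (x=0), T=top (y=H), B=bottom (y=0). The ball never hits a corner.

Final position: (8/3,10)
Wall sequence: TRBLTBRT

1. t=1/3 → T at (20/3,10); v=(2,-3)
2. t=7/6 → R at (9,13/2); v=(-2,-3)
3. t=13/6 → B at (14/3,0); v=(-2,3)
4. t=7/3 → L at (0,7); v=(2,3)
5. t=1 → T at (2,10); v=(2,-3)
6. t=10/3 → B at (26/3,0); v=(2,3)
7. t=1/6 → R at (9,1/2); v=(-2,3)
8. t=19/6 → T at (8/3,10); v=(-2,-3)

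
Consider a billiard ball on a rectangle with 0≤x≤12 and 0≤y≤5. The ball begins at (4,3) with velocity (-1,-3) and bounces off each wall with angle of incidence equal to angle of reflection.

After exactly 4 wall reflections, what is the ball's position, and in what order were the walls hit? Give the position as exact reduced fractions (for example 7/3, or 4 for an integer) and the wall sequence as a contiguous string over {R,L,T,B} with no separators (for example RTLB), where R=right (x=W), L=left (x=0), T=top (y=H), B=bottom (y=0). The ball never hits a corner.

1. t=1 → B at (3,0); v=(-1,3)
2. t=5/3 → T at (4/3,5); v=(-1,-3)
3. t=4/3 → L at (0,1); v=(1,-3)
4. t=1/3 → B at (1/3,0); v=(1,3)

Final position: (1/3,0)
Wall sequence: BTLB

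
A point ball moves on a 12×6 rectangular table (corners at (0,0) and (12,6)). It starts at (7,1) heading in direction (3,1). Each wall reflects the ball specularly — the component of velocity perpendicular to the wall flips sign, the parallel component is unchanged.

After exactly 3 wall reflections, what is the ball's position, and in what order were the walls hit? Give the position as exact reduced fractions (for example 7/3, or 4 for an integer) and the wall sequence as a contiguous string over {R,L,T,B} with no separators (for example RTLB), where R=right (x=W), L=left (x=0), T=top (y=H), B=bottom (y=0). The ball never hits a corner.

Final position: (0,16/3)
Wall sequence: RTL

1. t=5/3 → R at (12,8/3); v=(-3,1)
2. t=10/3 → T at (2,6); v=(-3,-1)
3. t=2/3 → L at (0,16/3); v=(3,-1)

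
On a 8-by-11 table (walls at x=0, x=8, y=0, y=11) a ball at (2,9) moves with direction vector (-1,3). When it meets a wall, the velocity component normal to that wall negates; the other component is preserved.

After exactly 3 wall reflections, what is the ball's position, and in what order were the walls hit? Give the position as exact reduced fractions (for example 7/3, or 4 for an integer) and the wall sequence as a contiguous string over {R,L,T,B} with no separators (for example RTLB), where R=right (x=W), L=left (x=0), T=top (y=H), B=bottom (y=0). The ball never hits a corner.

Final position: (7/3,0)
Wall sequence: TLB

1. t=2/3 → T at (4/3,11); v=(-1,-3)
2. t=4/3 → L at (0,7); v=(1,-3)
3. t=7/3 → B at (7/3,0); v=(1,3)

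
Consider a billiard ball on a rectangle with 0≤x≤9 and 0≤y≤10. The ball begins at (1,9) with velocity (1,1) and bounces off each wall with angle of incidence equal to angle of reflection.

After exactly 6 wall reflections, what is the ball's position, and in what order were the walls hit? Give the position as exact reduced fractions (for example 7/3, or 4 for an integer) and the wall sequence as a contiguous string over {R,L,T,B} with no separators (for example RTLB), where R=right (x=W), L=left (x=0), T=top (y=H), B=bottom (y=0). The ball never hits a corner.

Final position: (9,5)
Wall sequence: TRBLTR

1. t=1 → T at (2,10); v=(1,-1)
2. t=7 → R at (9,3); v=(-1,-1)
3. t=3 → B at (6,0); v=(-1,1)
4. t=6 → L at (0,6); v=(1,1)
5. t=4 → T at (4,10); v=(1,-1)
6. t=5 → R at (9,5); v=(-1,-1)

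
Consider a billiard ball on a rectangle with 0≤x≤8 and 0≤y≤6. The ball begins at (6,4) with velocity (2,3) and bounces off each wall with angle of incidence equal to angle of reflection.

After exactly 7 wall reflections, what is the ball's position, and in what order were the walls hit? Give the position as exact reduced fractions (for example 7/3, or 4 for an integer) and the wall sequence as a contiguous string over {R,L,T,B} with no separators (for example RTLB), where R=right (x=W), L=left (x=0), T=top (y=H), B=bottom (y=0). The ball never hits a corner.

Final position: (22/3,6)
Wall sequence: TRBTLBT

1. t=2/3 → T at (22/3,6); v=(2,-3)
2. t=1/3 → R at (8,5); v=(-2,-3)
3. t=5/3 → B at (14/3,0); v=(-2,3)
4. t=2 → T at (2/3,6); v=(-2,-3)
5. t=1/3 → L at (0,5); v=(2,-3)
6. t=5/3 → B at (10/3,0); v=(2,3)
7. t=2 → T at (22/3,6); v=(2,-3)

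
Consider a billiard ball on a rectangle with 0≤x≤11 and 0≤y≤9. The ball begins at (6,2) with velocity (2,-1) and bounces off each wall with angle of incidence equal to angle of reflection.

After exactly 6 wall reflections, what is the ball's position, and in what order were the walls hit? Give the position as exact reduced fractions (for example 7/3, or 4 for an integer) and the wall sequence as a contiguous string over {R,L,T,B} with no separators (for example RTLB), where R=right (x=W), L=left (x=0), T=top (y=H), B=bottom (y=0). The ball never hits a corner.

Final position: (0,1)
Wall sequence: BRLTRL

1. t=2 → B at (10,0); v=(2,1)
2. t=1/2 → R at (11,1/2); v=(-2,1)
3. t=11/2 → L at (0,6); v=(2,1)
4. t=3 → T at (6,9); v=(2,-1)
5. t=5/2 → R at (11,13/2); v=(-2,-1)
6. t=11/2 → L at (0,1); v=(2,-1)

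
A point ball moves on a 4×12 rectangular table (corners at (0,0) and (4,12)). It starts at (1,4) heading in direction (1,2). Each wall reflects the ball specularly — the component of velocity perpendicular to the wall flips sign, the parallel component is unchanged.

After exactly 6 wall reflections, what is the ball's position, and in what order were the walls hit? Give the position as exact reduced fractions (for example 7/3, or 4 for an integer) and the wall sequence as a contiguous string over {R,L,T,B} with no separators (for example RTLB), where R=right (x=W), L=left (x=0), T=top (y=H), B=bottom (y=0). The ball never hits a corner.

1. t=3 → R at (4,10); v=(-1,2)
2. t=1 → T at (3,12); v=(-1,-2)
3. t=3 → L at (0,6); v=(1,-2)
4. t=3 → B at (3,0); v=(1,2)
5. t=1 → R at (4,2); v=(-1,2)
6. t=4 → L at (0,10); v=(1,2)

Final position: (0,10)
Wall sequence: RTLBRL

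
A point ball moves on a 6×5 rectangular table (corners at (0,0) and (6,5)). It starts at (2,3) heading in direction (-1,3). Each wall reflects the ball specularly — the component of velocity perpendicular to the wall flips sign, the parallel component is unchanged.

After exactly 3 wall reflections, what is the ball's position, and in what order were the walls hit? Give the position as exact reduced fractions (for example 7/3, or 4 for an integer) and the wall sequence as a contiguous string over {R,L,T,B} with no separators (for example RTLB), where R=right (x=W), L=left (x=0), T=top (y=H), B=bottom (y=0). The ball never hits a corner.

Final position: (1/3,0)
Wall sequence: TLB

1. t=2/3 → T at (4/3,5); v=(-1,-3)
2. t=4/3 → L at (0,1); v=(1,-3)
3. t=1/3 → B at (1/3,0); v=(1,3)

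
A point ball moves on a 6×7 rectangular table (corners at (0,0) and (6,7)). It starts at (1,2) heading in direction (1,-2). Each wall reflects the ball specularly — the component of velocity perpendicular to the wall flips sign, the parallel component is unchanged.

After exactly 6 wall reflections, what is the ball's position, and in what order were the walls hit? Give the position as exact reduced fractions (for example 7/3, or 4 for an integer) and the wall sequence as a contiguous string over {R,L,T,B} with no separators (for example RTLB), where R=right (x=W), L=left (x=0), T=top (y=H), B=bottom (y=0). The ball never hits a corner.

1. t=1 → B at (2,0); v=(1,2)
2. t=7/2 → T at (11/2,7); v=(1,-2)
3. t=1/2 → R at (6,6); v=(-1,-2)
4. t=3 → B at (3,0); v=(-1,2)
5. t=3 → L at (0,6); v=(1,2)
6. t=1/2 → T at (1/2,7); v=(1,-2)

Final position: (1/2,7)
Wall sequence: BTRBLT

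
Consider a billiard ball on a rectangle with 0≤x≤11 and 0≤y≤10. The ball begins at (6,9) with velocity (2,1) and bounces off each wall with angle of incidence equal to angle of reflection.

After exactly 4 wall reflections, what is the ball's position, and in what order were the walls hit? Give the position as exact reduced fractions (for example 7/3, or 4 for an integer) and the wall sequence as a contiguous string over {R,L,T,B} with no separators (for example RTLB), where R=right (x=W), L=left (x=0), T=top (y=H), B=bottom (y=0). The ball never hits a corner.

1. t=1 → T at (8,10); v=(2,-1)
2. t=3/2 → R at (11,17/2); v=(-2,-1)
3. t=11/2 → L at (0,3); v=(2,-1)
4. t=3 → B at (6,0); v=(2,1)

Final position: (6,0)
Wall sequence: TRLB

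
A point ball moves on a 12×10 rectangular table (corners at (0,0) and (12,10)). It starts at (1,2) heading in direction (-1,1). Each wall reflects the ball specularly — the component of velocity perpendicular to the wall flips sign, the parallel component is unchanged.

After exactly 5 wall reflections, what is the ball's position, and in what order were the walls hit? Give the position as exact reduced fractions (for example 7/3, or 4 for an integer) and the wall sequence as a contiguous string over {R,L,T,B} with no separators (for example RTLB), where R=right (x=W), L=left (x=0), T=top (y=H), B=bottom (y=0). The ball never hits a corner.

1. t=1 → L at (0,3); v=(1,1)
2. t=7 → T at (7,10); v=(1,-1)
3. t=5 → R at (12,5); v=(-1,-1)
4. t=5 → B at (7,0); v=(-1,1)
5. t=7 → L at (0,7); v=(1,1)

Final position: (0,7)
Wall sequence: LTRBL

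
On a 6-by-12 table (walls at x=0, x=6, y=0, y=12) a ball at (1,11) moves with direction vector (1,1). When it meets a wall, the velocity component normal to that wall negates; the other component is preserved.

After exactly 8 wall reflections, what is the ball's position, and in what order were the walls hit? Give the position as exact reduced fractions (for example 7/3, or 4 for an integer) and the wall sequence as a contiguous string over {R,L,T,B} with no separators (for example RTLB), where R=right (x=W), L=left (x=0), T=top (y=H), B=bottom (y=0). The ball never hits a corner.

1. t=1 → T at (2,12); v=(1,-1)
2. t=4 → R at (6,8); v=(-1,-1)
3. t=6 → L at (0,2); v=(1,-1)
4. t=2 → B at (2,0); v=(1,1)
5. t=4 → R at (6,4); v=(-1,1)
6. t=6 → L at (0,10); v=(1,1)
7. t=2 → T at (2,12); v=(1,-1)
8. t=4 → R at (6,8); v=(-1,-1)

Final position: (6,8)
Wall sequence: TRLBRLTR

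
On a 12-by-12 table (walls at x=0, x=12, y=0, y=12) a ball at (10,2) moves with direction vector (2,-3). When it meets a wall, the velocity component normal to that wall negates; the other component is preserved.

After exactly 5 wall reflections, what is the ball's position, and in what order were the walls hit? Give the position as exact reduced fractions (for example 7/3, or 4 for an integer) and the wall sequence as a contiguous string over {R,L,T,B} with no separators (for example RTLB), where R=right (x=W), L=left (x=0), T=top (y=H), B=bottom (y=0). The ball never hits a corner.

Final position: (10/3,0)
Wall sequence: BRTLB

1. t=2/3 → B at (34/3,0); v=(2,3)
2. t=1/3 → R at (12,1); v=(-2,3)
3. t=11/3 → T at (14/3,12); v=(-2,-3)
4. t=7/3 → L at (0,5); v=(2,-3)
5. t=5/3 → B at (10/3,0); v=(2,3)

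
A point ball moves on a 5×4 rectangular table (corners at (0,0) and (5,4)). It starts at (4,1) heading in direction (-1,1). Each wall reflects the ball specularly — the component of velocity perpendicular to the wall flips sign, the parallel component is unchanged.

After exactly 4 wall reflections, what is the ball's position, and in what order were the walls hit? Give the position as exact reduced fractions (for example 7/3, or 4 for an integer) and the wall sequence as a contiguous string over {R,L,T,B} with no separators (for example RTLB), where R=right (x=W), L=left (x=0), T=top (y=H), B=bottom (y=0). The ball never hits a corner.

1. t=3 → T at (1,4); v=(-1,-1)
2. t=1 → L at (0,3); v=(1,-1)
3. t=3 → B at (3,0); v=(1,1)
4. t=2 → R at (5,2); v=(-1,1)

Final position: (5,2)
Wall sequence: TLBR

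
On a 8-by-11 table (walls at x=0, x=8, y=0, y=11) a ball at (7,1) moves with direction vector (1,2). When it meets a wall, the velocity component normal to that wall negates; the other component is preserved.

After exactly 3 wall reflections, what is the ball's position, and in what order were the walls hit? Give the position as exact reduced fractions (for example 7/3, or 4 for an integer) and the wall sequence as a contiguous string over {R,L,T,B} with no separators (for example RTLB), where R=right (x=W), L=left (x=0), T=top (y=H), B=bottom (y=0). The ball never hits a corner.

Final position: (0,3)
Wall sequence: RTL

1. t=1 → R at (8,3); v=(-1,2)
2. t=4 → T at (4,11); v=(-1,-2)
3. t=4 → L at (0,3); v=(1,-2)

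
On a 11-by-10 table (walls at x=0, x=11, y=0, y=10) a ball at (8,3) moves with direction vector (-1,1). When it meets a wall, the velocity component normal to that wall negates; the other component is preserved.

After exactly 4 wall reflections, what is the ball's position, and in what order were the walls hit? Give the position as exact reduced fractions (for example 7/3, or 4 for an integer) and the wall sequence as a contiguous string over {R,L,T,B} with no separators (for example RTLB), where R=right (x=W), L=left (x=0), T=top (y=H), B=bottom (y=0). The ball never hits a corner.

Final position: (11,2)
Wall sequence: TLBR

1. t=7 → T at (1,10); v=(-1,-1)
2. t=1 → L at (0,9); v=(1,-1)
3. t=9 → B at (9,0); v=(1,1)
4. t=2 → R at (11,2); v=(-1,1)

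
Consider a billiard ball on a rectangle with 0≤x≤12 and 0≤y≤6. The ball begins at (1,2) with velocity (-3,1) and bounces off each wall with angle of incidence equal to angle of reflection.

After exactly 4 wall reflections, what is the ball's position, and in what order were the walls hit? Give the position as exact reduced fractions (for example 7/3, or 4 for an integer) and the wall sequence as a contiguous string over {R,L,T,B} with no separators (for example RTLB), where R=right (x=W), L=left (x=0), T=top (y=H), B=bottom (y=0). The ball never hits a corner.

1. t=1/3 → L at (0,7/3); v=(3,1)
2. t=11/3 → T at (11,6); v=(3,-1)
3. t=1/3 → R at (12,17/3); v=(-3,-1)
4. t=4 → L at (0,5/3); v=(3,-1)

Final position: (0,5/3)
Wall sequence: LTRL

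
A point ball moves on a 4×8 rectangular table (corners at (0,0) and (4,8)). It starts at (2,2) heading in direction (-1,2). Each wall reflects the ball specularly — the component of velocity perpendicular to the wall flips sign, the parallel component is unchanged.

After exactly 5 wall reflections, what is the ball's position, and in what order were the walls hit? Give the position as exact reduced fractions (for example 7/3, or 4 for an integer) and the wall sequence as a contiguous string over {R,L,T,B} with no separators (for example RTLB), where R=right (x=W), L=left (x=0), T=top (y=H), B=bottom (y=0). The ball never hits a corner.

Final position: (0,6)
Wall sequence: LTRBL

1. t=2 → L at (0,6); v=(1,2)
2. t=1 → T at (1,8); v=(1,-2)
3. t=3 → R at (4,2); v=(-1,-2)
4. t=1 → B at (3,0); v=(-1,2)
5. t=3 → L at (0,6); v=(1,2)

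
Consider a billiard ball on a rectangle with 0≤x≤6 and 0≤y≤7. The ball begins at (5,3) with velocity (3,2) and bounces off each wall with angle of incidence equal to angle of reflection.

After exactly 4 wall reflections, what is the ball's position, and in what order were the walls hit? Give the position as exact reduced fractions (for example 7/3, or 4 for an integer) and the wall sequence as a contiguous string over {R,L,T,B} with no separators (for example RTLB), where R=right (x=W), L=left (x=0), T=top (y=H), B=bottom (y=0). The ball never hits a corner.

1. t=1/3 → R at (6,11/3); v=(-3,2)
2. t=5/3 → T at (1,7); v=(-3,-2)
3. t=1/3 → L at (0,19/3); v=(3,-2)
4. t=2 → R at (6,7/3); v=(-3,-2)

Final position: (6,7/3)
Wall sequence: RTLR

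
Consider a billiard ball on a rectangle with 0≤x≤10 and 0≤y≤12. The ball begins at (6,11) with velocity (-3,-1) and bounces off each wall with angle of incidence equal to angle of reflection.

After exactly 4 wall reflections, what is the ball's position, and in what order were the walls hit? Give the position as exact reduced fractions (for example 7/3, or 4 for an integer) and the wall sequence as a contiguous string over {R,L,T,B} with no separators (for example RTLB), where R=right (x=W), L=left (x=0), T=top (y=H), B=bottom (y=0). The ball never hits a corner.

Final position: (7,0)
Wall sequence: LRLB

1. t=2 → L at (0,9); v=(3,-1)
2. t=10/3 → R at (10,17/3); v=(-3,-1)
3. t=10/3 → L at (0,7/3); v=(3,-1)
4. t=7/3 → B at (7,0); v=(3,1)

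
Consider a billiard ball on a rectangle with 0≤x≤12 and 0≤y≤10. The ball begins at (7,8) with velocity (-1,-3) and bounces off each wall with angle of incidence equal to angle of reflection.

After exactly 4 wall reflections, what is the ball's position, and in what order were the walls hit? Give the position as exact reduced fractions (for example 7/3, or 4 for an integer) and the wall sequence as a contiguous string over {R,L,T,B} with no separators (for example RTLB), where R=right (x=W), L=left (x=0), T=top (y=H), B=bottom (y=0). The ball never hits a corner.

Final position: (7/3,0)
Wall sequence: BTLB

1. t=8/3 → B at (13/3,0); v=(-1,3)
2. t=10/3 → T at (1,10); v=(-1,-3)
3. t=1 → L at (0,7); v=(1,-3)
4. t=7/3 → B at (7/3,0); v=(1,3)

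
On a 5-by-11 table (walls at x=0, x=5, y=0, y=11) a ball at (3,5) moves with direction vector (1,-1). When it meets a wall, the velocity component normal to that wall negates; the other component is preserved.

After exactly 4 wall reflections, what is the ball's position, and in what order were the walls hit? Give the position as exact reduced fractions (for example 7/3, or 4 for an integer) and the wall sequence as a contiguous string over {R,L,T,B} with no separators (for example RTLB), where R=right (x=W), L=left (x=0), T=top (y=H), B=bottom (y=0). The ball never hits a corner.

Final position: (5,7)
Wall sequence: RBLR

1. t=2 → R at (5,3); v=(-1,-1)
2. t=3 → B at (2,0); v=(-1,1)
3. t=2 → L at (0,2); v=(1,1)
4. t=5 → R at (5,7); v=(-1,1)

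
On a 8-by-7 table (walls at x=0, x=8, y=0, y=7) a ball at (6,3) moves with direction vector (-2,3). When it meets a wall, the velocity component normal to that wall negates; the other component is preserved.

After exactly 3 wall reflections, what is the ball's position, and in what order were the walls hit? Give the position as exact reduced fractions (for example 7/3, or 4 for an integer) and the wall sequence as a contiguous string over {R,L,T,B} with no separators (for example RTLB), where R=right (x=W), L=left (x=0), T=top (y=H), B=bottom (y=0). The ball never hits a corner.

Final position: (4/3,0)
Wall sequence: TLB

1. t=4/3 → T at (10/3,7); v=(-2,-3)
2. t=5/3 → L at (0,2); v=(2,-3)
3. t=2/3 → B at (4/3,0); v=(2,3)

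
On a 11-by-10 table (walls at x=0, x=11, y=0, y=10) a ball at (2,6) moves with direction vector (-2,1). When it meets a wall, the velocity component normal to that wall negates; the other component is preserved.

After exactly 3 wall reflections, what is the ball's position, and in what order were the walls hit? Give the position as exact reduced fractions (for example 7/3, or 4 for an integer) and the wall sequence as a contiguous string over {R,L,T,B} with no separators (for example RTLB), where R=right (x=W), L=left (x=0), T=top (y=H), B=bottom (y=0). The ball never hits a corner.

Final position: (11,15/2)
Wall sequence: LTR

1. t=1 → L at (0,7); v=(2,1)
2. t=3 → T at (6,10); v=(2,-1)
3. t=5/2 → R at (11,15/2); v=(-2,-1)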